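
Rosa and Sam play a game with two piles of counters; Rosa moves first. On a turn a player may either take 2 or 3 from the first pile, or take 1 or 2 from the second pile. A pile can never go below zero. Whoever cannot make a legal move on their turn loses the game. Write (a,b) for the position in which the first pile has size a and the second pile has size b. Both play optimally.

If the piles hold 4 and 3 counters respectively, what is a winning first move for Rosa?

Compute win/loss labels from the base case upward. A position with no move is L. Any other position is W if it can reach an L in one move, else L.
No move ever increases a pile, so every position that can arise here has a ≤ 4 and b ≤ 3; it is enough to label the cells with 0 ≤ a ≤ 4 and 0 ≤ b ≤ 3.
Every move lowers a or b (never raises either), so fill the grid row by row in increasing a, and left to right within a row: each cell's successors are then already labelled.
      b=0  b=1  b=2  b=3
a=0:    L    W    W    L
a=1:    L    W    W    L
a=2:    W    L    W    W
a=3:    W    L    W    W
a=4:    W    W    L    W
Cells with no legal move (terminal, hence L): (0,0), (1,0).
The remaining L cells, each justified by listing all of its moves:
(0,3): only reaches (0,2)(W), (0,1)(W), all W → L
(1,3): only reaches (1,2)(W), (1,1)(W), all W → L
(2,1): only reaches (0,1)(W), (2,0)(W), all W → L
(3,1): only reaches (1,1)(W), (0,1)(W), (3,0)(W), all W → L
(4,2): only reaches (2,2)(W), (1,2)(W), (4,1)(W), (4,0)(W), all W → L
Every other cell has at least one move into one of the L cells above, so it is W.
From (4,3), the L positions reachable in one move are: (1,3), (4,2). Any move reaching one of these is winning.

Move to (1,3).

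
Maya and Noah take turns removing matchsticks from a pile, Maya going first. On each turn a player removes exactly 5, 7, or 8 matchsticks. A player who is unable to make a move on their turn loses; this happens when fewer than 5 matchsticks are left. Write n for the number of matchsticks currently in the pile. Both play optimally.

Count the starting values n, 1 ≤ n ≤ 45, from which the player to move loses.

19

Build the W/L table. Terminal = L. A non-terminal position is W if it has a move to some L; otherwise it is L.
n=0: no move → L
n=1: no move → L
n=2: no move → L
n=3: no move → L
n=4: no move → L
n=5: can move to 0, which is L ⇒ W
n=6: can move to 1, which is L ⇒ W
n=7: can move to 2, which is L ⇒ W
n=8: can move to 3, which is L ⇒ W
n=9: can move to 4, which is L ⇒ W
n=10: can move to 3, which is L ⇒ W
n=11: can move to 4, which is L ⇒ W
n=12: can move to 4, which is L ⇒ W
n=13: moves to 8(W), 6(W), 5(W); every one is W ⇒ L
n=14: moves to 9(W), 7(W), 6(W); every one is W ⇒ L
n=15: moves to 10(W), 8(W), 7(W); every one is W ⇒ L
n=16: moves to 11(W), 9(W), 8(W); every one is W ⇒ L
n=17: moves to 12(W), 10(W), 9(W); every one is W ⇒ L
n=18: can move to 13, which is L ⇒ W
n=19: can move to 14, which is L ⇒ W
n=20: can move to 15, which is L ⇒ W
n=21: can move to 16, which is L ⇒ W
n=22: can move to 17, which is L ⇒ W
n=23: can move to 16, which is L ⇒ W
n=24: can move to 17, which is L ⇒ W
n=25: can move to 17, which is L ⇒ W
n=26: moves to 21(W), 19(W), 18(W); every one is W ⇒ L
n=27: moves to 22(W), 20(W), 19(W); every one is W ⇒ L
n=28: moves to 23(W), 21(W), 20(W); every one is W ⇒ L
n=29: moves to 24(W), 22(W), 21(W); every one is W ⇒ L
n=30: moves to 25(W), 23(W), 22(W); every one is W ⇒ L
n=31: can move to 26, which is L ⇒ W
n=32: can move to 27, which is L ⇒ W
n=33: can move to 28, which is L ⇒ W
n=34: can move to 29, which is L ⇒ W
n=35: can move to 30, which is L ⇒ W
n=36: can move to 29, which is L ⇒ W
n=37: can move to 30, which is L ⇒ W
n=38: can move to 30, which is L ⇒ W
n=39: moves to 34(W), 32(W), 31(W); every one is W ⇒ L
n=40: moves to 35(W), 33(W), 32(W); every one is W ⇒ L
n=41: moves to 36(W), 34(W), 33(W); every one is W ⇒ L
n=42: moves to 37(W), 35(W), 34(W); every one is W ⇒ L
n=43: moves to 38(W), 36(W), 35(W); every one is W ⇒ L
n=44: can move to 39, which is L ⇒ W
n=45: can move to 40, which is L ⇒ W
L entries with 1 ≤ n ≤ 45 (n=0 is outside the asked range and is not counted): n = 1, 2, 3, 4, 13, 14, 15, 16, 17, 26, 27, 28, 29, 30, 39, 40, 41, 42, 43; that makes 19.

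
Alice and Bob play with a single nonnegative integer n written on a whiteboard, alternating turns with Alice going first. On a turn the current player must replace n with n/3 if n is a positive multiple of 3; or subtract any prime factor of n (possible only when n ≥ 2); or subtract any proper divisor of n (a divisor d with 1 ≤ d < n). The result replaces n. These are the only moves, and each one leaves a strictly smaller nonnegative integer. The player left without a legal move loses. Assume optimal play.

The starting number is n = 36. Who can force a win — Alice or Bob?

Alice wins.

Compute win/loss labels from the base case upward. A position with no move is L. Any other position is W if it can reach an L in one move, else L.
n=0: no move → L
n=1: no move → L
n=2: can move to 0, which is L ⇒ W
n=3: can move to 0, which is L ⇒ W
n=4: moves to 2(W), 3(W); every one is W ⇒ L
n=5: can move to 0, which is L ⇒ W
n=6: can move to 4, which is L ⇒ W
n=7: can move to 0, which is L ⇒ W
n=8: can move to 4, which is L ⇒ W
n=9: moves to 3(W), 6(W), 8(W); every one is W ⇒ L
n=10: can move to 9, which is L ⇒ W
n=11: can move to 0, which is L ⇒ W
n=12: can move to 4, which is L ⇒ W
n=13: can move to 0, which is L ⇒ W
n=14: moves to 7(W), 12(W), 13(W); every one is W ⇒ L
n=15: can move to 14, which is L ⇒ W
n=16: can move to 14, which is L ⇒ W
n=17: can move to 0, which is L ⇒ W
n=18: can move to 9, which is L ⇒ W
n=19: can move to 0, which is L ⇒ W
n=20: moves to 10(W), 15(W), 16(W), 18(W), 19(W); every one is W ⇒ L
n=21: can move to 14, which is L ⇒ W
n=22: can move to 20, which is L ⇒ W
n=23: can move to 0, which is L ⇒ W
n=24: can move to 20, which is L ⇒ W
n=25: can move to 20, which is L ⇒ W
n=26: moves to 13(W), 24(W), 25(W); every one is W ⇒ L
n=27: can move to 9, which is L ⇒ W
n=28: can move to 14, which is L ⇒ W
n=29: can move to 0, which is L ⇒ W
n=30: can move to 20, which is L ⇒ W
n=31: can move to 0, which is L ⇒ W
n=32: moves to 16(W), 24(W), 28(W), 30(W), 31(W); every one is W ⇒ L
n=33: can move to 32, which is L ⇒ W
n=34: can move to 32, which is L ⇒ W
n=35: moves to 28(W), 30(W), 34(W); every one is W ⇒ L
n=36: can move to 32, which is L ⇒ W
From 36 Alice can move to 32, reaching an L position.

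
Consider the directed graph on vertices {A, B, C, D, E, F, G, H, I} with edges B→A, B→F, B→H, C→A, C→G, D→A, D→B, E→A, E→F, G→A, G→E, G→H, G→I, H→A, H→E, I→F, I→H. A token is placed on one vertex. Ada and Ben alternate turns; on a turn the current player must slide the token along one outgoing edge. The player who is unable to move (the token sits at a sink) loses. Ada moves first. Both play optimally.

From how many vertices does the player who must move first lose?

2

Build the W/L table. Terminal = L. A non-terminal position is W if it has a move to some L; otherwise it is L.
Every edge goes from a vertex to one that appears earlier in the order A, F, E, H, B, D, I, G, C, so processing vertices in that order labels each vertex after all of its successors.
A: no outgoing edge → L
F: no outgoing edge → L
E: reaches L-position F → W
H: reaches L-position A → W
B: reaches L-position F → W
D: reaches L-position A → W
I: reaches L-position F → W
G: reaches L-position A → W
C: reaches L-position A → W
The L vertices are A, F; that is 2 in all.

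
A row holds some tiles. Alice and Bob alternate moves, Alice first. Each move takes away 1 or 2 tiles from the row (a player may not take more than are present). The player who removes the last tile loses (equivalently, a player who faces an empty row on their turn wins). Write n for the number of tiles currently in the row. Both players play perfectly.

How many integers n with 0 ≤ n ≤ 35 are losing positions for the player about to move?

Classify positions by backward induction: terminal positions (no move available) are W. From any other position, the mover wins iff some move reaches an L.
n=0: no move; the opponent has just taken the last tile and therefore loses → W
n=1: the only move is to 0(W), a W ⇒ L
n=2: can move to 1, which is L ⇒ W
n=3: can move to 1, which is L ⇒ W
n=4: moves to 3(W), 2(W); every one is W ⇒ L
n=5: can move to 4, which is L ⇒ W
n=6: can move to 4, which is L ⇒ W
n=7: moves to 6(W), 5(W); every one is W ⇒ L
n=8: can move to 7, which is L ⇒ W
n=9: can move to 7, which is L ⇒ W
n=10: moves to 9(W), 8(W); every one is W ⇒ L
n=11: can move to 10, which is L ⇒ W
n=12: can move to 10, which is L ⇒ W
n=13: moves to 12(W), 11(W); every one is W ⇒ L
n=14: can move to 13, which is L ⇒ W
n=15: can move to 13, which is L ⇒ W
n=16: moves to 15(W), 14(W); every one is W ⇒ L
n=17: can move to 16, which is L ⇒ W
n=18: can move to 16, which is L ⇒ W
n=19: moves to 18(W), 17(W); every one is W ⇒ L
n=20: can move to 19, which is L ⇒ W
n=21: can move to 19, which is L ⇒ W
n=22: moves to 21(W), 20(W); every one is W ⇒ L
n=23: can move to 22, which is L ⇒ W
n=24: can move to 22, which is L ⇒ W
n=25: moves to 24(W), 23(W); every one is W ⇒ L
n=26: can move to 25, which is L ⇒ W
n=27: can move to 25, which is L ⇒ W
n=28: moves to 27(W), 26(W); every one is W ⇒ L
n=29: can move to 28, which is L ⇒ W
n=30: can move to 28, which is L ⇒ W
n=31: moves to 30(W), 29(W); every one is W ⇒ L
n=32: can move to 31, which is L ⇒ W
n=33: can move to 31, which is L ⇒ W
n=34: moves to 33(W), 32(W); every one is W ⇒ L
n=35: can move to 34, which is L ⇒ W
L entries with 0 ≤ n ≤ 35: n = 1, 4, 7, 10, 13, 16, 19, 22, 25, 28, 31, 34; that makes 12.

12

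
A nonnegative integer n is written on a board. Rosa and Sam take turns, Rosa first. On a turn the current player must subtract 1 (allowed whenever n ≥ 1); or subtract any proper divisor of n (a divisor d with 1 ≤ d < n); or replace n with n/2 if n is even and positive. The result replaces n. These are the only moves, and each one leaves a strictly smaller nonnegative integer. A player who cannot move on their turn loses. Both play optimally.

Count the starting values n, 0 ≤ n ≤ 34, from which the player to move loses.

Positions with no move are L. A position that does have a move is losing for the player to move precisely when every available move leads to a winning position for the opponent. Fill in the labels:
n=0: no move → L
n=1: can move to 0, which is L ⇒ W
n=2: the only move is to 1(W), a W ⇒ L
n=3: can move to 2, which is L ⇒ W
n=4: can move to 2, which is L ⇒ W
n=5: the only move is to 4(W), a W ⇒ L
n=6: can move to 5, which is L ⇒ W
n=7: the only move is to 6(W), a W ⇒ L
n=8: can move to 7, which is L ⇒ W
n=9: moves to 6(W), 8(W); every one is W ⇒ L
n=10: can move to 5, which is L ⇒ W
n=11: the only move is to 10(W), a W ⇒ L
n=12: can move to 9, which is L ⇒ W
n=13: the only move is to 12(W), a W ⇒ L
n=14: can move to 7, which is L ⇒ W
n=15: moves to 10(W), 12(W), 14(W); every one is W ⇒ L
n=16: can move to 15, which is L ⇒ W
n=17: the only move is to 16(W), a W ⇒ L
n=18: can move to 9, which is L ⇒ W
n=19: the only move is to 18(W), a W ⇒ L
n=20: can move to 15, which is L ⇒ W
n=21: moves to 14(W), 18(W), 20(W); every one is W ⇒ L
n=22: can move to 11, which is L ⇒ W
n=23: the only move is to 22(W), a W ⇒ L
n=24: can move to 21, which is L ⇒ W
n=25: moves to 20(W), 24(W); every one is W ⇒ L
n=26: can move to 13, which is L ⇒ W
n=27: moves to 18(W), 24(W), 26(W); every one is W ⇒ L
n=28: can move to 21, which is L ⇒ W
n=29: the only move is to 28(W), a W ⇒ L
n=30: can move to 15, which is L ⇒ W
n=31: the only move is to 30(W), a W ⇒ L
n=32: can move to 31, which is L ⇒ W
n=33: moves to 22(W), 30(W), 32(W); every one is W ⇒ L
n=34: can move to 17, which is L ⇒ W
L entries with 0 ≤ n ≤ 34: n = 0, 2, 5, 7, 9, 11, 13, 15, 17, 19, 21, 23, 25, 27, 29, 31, 33; that makes 17.

17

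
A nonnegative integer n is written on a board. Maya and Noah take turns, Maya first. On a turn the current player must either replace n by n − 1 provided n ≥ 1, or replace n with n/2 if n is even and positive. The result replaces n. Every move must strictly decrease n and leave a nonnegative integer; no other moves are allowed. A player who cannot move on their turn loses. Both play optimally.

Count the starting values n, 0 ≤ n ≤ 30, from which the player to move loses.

15

Compute win/loss labels from the base case upward. A position with no move is L. Any other position is W if it can reach an L in one move, else L.
n=0: no move → L
n=1: can move to 0, which is L ⇒ W
n=2: the only move is to 1(W), a W ⇒ L
n=3: can move to 2, which is L ⇒ W
n=4: can move to 2, which is L ⇒ W
n=5: the only move is to 4(W), a W ⇒ L
n=6: can move to 5, which is L ⇒ W
n=7: the only move is to 6(W), a W ⇒ L
n=8: can move to 7, which is L ⇒ W
n=9: the only move is to 8(W), a W ⇒ L
n=10: can move to 5, which is L ⇒ W
n=11: the only move is to 10(W), a W ⇒ L
n=12: can move to 11, which is L ⇒ W
n=13: the only move is to 12(W), a W ⇒ L
n=14: can move to 7, which is L ⇒ W
n=15: the only move is to 14(W), a W ⇒ L
n=16: can move to 15, which is L ⇒ W
n=17: the only move is to 16(W), a W ⇒ L
n=18: can move to 9, which is L ⇒ W
n=19: the only move is to 18(W), a W ⇒ L
n=20: can move to 19, which is L ⇒ W
n=21: the only move is to 20(W), a W ⇒ L
n=22: can move to 11, which is L ⇒ W
n=23: the only move is to 22(W), a W ⇒ L
n=24: can move to 23, which is L ⇒ W
n=25: the only move is to 24(W), a W ⇒ L
n=26: can move to 13, which is L ⇒ W
n=27: the only move is to 26(W), a W ⇒ L
n=28: can move to 27, which is L ⇒ W
n=29: the only move is to 28(W), a W ⇒ L
n=30: can move to 15, which is L ⇒ W
L entries with 0 ≤ n ≤ 30: n = 0, 2, 5, 7, 9, 11, 13, 15, 17, 19, 21, 23, 25, 27, 29; that makes 15.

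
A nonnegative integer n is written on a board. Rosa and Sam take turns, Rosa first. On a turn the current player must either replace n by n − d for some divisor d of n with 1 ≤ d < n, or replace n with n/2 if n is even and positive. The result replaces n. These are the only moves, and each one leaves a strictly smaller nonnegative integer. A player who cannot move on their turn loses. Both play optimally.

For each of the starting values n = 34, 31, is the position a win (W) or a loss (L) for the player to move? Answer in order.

34: W, 31: L

Positions with no move are L. A position that does have a move is losing for the player to move precisely when every available move leads to a winning position for the opponent. Fill in the labels:
n=0: no move → L
n=1: no move → L
n=2: →1(L), so W
n=3: →2(W) only, which is W, so L
n=4: →3(L), so W
n=5: →4(W) only, which is W, so L
n=6: →3(L), so W
n=7: →6(W) only, which is W, so L
n=8: →7(L), so W
n=9: →6(W), 8(W) — all W, so L
n=10: →5(L), so W
n=11: →10(W) only, which is W, so L
n=12: →9(L), so W
n=13: →12(W) only, which is W, so L
n=14: →7(L), so W
n=15: →10(W), 12(W), 14(W) — all W, so L
n=16: →15(L), so W
n=17: →16(W) only, which is W, so L
n=18: →9(L), so W
n=19: →18(W) only, which is W, so L
n=20: →15(L), so W
n=21: →14(W), 18(W), 20(W) — all W, so L
n=22: →11(L), so W
n=23: →22(W) only, which is W, so L
n=24: →21(L), so W
n=25: →20(W), 24(W) — all W, so L
n=26: →13(L), so W
n=27: →18(W), 24(W), 26(W) — all W, so L
n=28: →21(L), so W
n=29: →28(W) only, which is W, so L
n=30: →15(L), so W
n=31: →30(W) only, which is W, so L
n=32: →31(L), so W
n=33: →22(W), 30(W), 32(W) — all W, so L
n=34: →17(L), so W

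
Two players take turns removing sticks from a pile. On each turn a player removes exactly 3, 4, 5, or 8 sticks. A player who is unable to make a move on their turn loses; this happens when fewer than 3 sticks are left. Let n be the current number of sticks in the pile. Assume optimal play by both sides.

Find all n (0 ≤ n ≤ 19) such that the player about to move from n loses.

0, 1, 2, 11, 12, 13

Label each position W (a win for the player to move) or L (a loss). A position with no legal move is L; any other position is W exactly when some move reaches an L, and L when every move reaches a W.
n=0: no move → L
n=1: no move → L
n=2: no move → L
n=3: reaches L-position 0 → W
n=4: reaches L-position 1 → W
n=5: reaches L-position 2 → W
n=6: reaches L-position 2 → W
n=7: reaches L-position 2 → W
n=8: reaches L-position 0 → W
n=9: reaches L-position 1 → W
n=10: reaches L-position 2 → W
n=11: only reaches 8(W), 7(W), 6(W), 3(W), all W → L
n=12: only reaches 9(W), 8(W), 7(W), 4(W), all W → L
n=13: only reaches 10(W), 9(W), 8(W), 5(W), all W → L
n=14: reaches L-position 11 → W
n=15: reaches L-position 12 → W
n=16: reaches L-position 13 → W
n=17: reaches L-position 13 → W
n=18: reaches L-position 13 → W
n=19: reaches L-position 11 → W
The losing starting values of n are exactly the entries labelled L in this table (6 of them).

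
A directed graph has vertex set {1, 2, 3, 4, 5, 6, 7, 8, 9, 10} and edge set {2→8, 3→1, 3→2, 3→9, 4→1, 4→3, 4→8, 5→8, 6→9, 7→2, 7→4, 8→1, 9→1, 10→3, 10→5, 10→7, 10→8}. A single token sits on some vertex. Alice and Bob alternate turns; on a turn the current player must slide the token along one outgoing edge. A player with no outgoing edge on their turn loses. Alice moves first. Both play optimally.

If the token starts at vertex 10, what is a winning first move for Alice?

Move to 5.

Label each position W (a win for the player to move) or L (a loss). A position with no legal move is L; any other position is W exactly when some move reaches an L, and L when every move reaches a W.
Every edge goes from a vertex to one that appears earlier in the order 1, 9, 8, 2, 3, 4, 6, 5, 7, 10, so processing vertices in that order labels each vertex after all of its successors.
1: no outgoing edge → L
9: W (go to 1, an L position)
8: W (go to 1, an L position)
2: L (sole option 8(W) is W)
3: W (go to 2, an L position)
4: W (go to 1, an L position)
6: L (sole option 9(W) is W)
5: L (sole option 8(W) is W)
7: W (go to 2, an L position)
10: W (go to 5, an L position)
From 10, the L positions reachable in one move are: 5.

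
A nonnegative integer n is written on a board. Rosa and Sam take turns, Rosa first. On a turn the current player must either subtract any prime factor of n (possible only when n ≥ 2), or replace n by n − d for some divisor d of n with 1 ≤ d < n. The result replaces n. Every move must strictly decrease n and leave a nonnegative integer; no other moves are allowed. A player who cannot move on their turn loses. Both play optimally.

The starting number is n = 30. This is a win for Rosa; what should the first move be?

Compute win/loss labels from the base case upward. A position with no move is L. Any other position is W if it can reach an L in one move, else L.
n=0: no move → L
n=1: no move → L
n=2: →0(L), so W
n=3: →0(L), so W
n=4: →2(W), 3(W) — all W, so L
n=5: →0(L), so W
n=6: →4(L), so W
n=7: →0(L), so W
n=8: →4(L), so W
n=9: →6(W), 8(W) — all W, so L
n=10: →9(L), so W
n=11: →0(L), so W
n=12: →9(L), so W
n=13: →0(L), so W
n=14: →7(W), 12(W), 13(W) — all W, so L
n=15: →14(L), so W
n=16: →14(L), so W
n=17: →0(L), so W
n=18: →9(L), so W
n=19: →0(L), so W
n=20: →10(W), 15(W), 16(W), 18(W), 19(W) — all W, so L
n=21: →14(L), so W
n=22: →20(L), so W
n=23: →0(L), so W
n=24: →20(L), so W
n=25: →20(L), so W
n=26: →13(W), 24(W), 25(W) — all W, so L
n=27: →26(L), so W
n=28: →14(L), so W
n=29: →0(L), so W
n=30: →20(L), so W
From 30, the L positions reachable in one move are: 20.

Move to 20.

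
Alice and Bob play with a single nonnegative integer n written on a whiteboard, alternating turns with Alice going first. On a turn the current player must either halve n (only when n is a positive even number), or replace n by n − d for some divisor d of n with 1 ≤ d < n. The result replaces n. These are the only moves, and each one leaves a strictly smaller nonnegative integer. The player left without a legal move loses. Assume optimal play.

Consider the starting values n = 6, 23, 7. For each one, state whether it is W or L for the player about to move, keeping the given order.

Work bottom-up. With no move the player to move loses. Otherwise the position is W if at least one move leads to an L position for the opponent, and L if every move leads to a W.
n=0: no move → L
n=1: no move → L
n=2: →1(L), so W
n=3: →2(W) only, which is W, so L
n=4: →3(L), so W
n=5: →4(W) only, which is W, so L
n=6: →3(L), so W
n=7: →6(W) only, which is W, so L
n=8: →7(L), so W
n=9: →6(W), 8(W) — all W, so L
n=10: →5(L), so W
n=11: →10(W) only, which is W, so L
n=12: →9(L), so W
n=13: →12(W) only, which is W, so L
n=14: →7(L), so W
n=15: →10(W), 12(W), 14(W) — all W, so L
n=16: →15(L), so W
n=17: →16(W) only, which is W, so L
n=18: →9(L), so W
n=19: →18(W) only, which is W, so L
n=20: →15(L), so W
n=21: →14(W), 18(W), 20(W) — all W, so L
n=22: →11(L), so W
n=23: →22(W) only, which is W, so L

6: W, 23: L, 7: L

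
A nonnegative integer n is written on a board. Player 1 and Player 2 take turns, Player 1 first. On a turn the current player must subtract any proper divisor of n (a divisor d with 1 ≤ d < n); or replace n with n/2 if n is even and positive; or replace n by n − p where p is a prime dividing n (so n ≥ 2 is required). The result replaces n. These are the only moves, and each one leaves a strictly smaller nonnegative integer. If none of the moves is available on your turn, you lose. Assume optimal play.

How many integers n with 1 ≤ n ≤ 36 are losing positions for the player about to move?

Label each position W (a win for the player to move) or L (a loss). A position with no legal move is L; any other position is W exactly when some move reaches an L, and L when every move reaches a W.
n=0: no move → L
n=1: no move → L
n=2: can move to 0, which is L ⇒ W
n=3: can move to 0, which is L ⇒ W
n=4: moves to 2(W), 3(W); every one is W ⇒ L
n=5: can move to 0, which is L ⇒ W
n=6: can move to 4, which is L ⇒ W
n=7: can move to 0, which is L ⇒ W
n=8: can move to 4, which is L ⇒ W
n=9: moves to 6(W), 8(W); every one is W ⇒ L
n=10: can move to 9, which is L ⇒ W
n=11: can move to 0, which is L ⇒ W
n=12: can move to 9, which is L ⇒ W
n=13: can move to 0, which is L ⇒ W
n=14: moves to 7(W), 12(W), 13(W); every one is W ⇒ L
n=15: can move to 14, which is L ⇒ W
n=16: can move to 14, which is L ⇒ W
n=17: can move to 0, which is L ⇒ W
n=18: can move to 9, which is L ⇒ W
n=19: can move to 0, which is L ⇒ W
n=20: moves to 10(W), 15(W), 16(W), 18(W), 19(W); every one is W ⇒ L
n=21: can move to 14, which is L ⇒ W
n=22: can move to 20, which is L ⇒ W
n=23: can move to 0, which is L ⇒ W
n=24: can move to 20, which is L ⇒ W
n=25: can move to 20, which is L ⇒ W
n=26: moves to 13(W), 24(W), 25(W); every one is W ⇒ L
n=27: can move to 26, which is L ⇒ W
n=28: can move to 14, which is L ⇒ W
n=29: can move to 0, which is L ⇒ W
n=30: can move to 20, which is L ⇒ W
n=31: can move to 0, which is L ⇒ W
n=32: moves to 16(W), 24(W), 28(W), 30(W), 31(W); every one is W ⇒ L
n=33: can move to 32, which is L ⇒ W
n=34: can move to 32, which is L ⇒ W
n=35: moves to 28(W), 30(W), 34(W); every one is W ⇒ L
n=36: can move to 32, which is L ⇒ W
L entries with 1 ≤ n ≤ 36 (n=0 is outside the asked range and is not counted): n = 1, 4, 9, 14, 20, 26, 32, 35; that makes 8.

8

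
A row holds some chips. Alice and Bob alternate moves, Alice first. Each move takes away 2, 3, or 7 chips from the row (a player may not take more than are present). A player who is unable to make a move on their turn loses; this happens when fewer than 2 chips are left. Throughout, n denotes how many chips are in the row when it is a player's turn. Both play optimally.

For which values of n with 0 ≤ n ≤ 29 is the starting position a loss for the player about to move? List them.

Use the standard recursion: the mover loses at a terminal position; elsewhere, the mover wins exactly when some move hands the opponent an L position.
n=0: no move → L
n=1: no move → L
n=2: can move to 0, which is L ⇒ W
n=3: can move to 1, which is L ⇒ W
n=4: can move to 1, which is L ⇒ W
n=5: moves to 3(W), 2(W); every one is W ⇒ L
n=6: moves to 4(W), 3(W); every one is W ⇒ L
n=7: can move to 5, which is L ⇒ W
n=8: can move to 6, which is L ⇒ W
n=9: can move to 6, which is L ⇒ W
n=10: moves to 8(W), 7(W), 3(W); every one is W ⇒ L
n=11: moves to 9(W), 8(W), 4(W); every one is W ⇒ L
n=12: can move to 10, which is L ⇒ W
n=13: can move to 11, which is L ⇒ W
n=14: can move to 11, which is L ⇒ W
n=15: moves to 13(W), 12(W), 8(W); every one is W ⇒ L
n=16: moves to 14(W), 13(W), 9(W); every one is W ⇒ L
n=17: can move to 15, which is L ⇒ W
n=18: can move to 16, which is L ⇒ W
n=19: can move to 16, which is L ⇒ W
n=20: moves to 18(W), 17(W), 13(W); every one is W ⇒ L
n=21: moves to 19(W), 18(W), 14(W); every one is W ⇒ L
n=22: can move to 20, which is L ⇒ W
n=23: can move to 21, which is L ⇒ W
n=24: can move to 21, which is L ⇒ W
n=25: moves to 23(W), 22(W), 18(W); every one is W ⇒ L
n=26: moves to 24(W), 23(W), 19(W); every one is W ⇒ L
n=27: can move to 25, which is L ⇒ W
n=28: can move to 26, which is L ⇒ W
n=29: can move to 26, which is L ⇒ W
Reading off the rows marked L gives the requested list; there are 12 such values of n.

0, 1, 5, 6, 10, 11, 15, 16, 20, 21, 25, 26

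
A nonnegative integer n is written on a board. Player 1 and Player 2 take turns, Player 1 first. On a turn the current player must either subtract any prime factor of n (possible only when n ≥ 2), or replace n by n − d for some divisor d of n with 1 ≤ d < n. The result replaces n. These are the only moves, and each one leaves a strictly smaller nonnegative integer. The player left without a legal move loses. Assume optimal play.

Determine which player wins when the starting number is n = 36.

Use the standard recursion: the mover loses at a terminal position; elsewhere, the mover wins exactly when some move hands the opponent an L position.
n=0: no move → L
n=1: no move → L
n=2: can move to 0, which is L ⇒ W
n=3: can move to 0, which is L ⇒ W
n=4: moves to 2(W), 3(W); every one is W ⇒ L
n=5: can move to 0, which is L ⇒ W
n=6: can move to 4, which is L ⇒ W
n=7: can move to 0, which is L ⇒ W
n=8: can move to 4, which is L ⇒ W
n=9: moves to 6(W), 8(W); every one is W ⇒ L
n=10: can move to 9, which is L ⇒ W
n=11: can move to 0, which is L ⇒ W
n=12: can move to 9, which is L ⇒ W
n=13: can move to 0, which is L ⇒ W
n=14: moves to 7(W), 12(W), 13(W); every one is W ⇒ L
n=15: can move to 14, which is L ⇒ W
n=16: can move to 14, which is L ⇒ W
n=17: can move to 0, which is L ⇒ W
n=18: can move to 9, which is L ⇒ W
n=19: can move to 0, which is L ⇒ W
n=20: moves to 10(W), 15(W), 16(W), 18(W), 19(W); every one is W ⇒ L
n=21: can move to 14, which is L ⇒ W
n=22: can move to 20, which is L ⇒ W
n=23: can move to 0, which is L ⇒ W
n=24: can move to 20, which is L ⇒ W
n=25: can move to 20, which is L ⇒ W
n=26: moves to 13(W), 24(W), 25(W); every one is W ⇒ L
n=27: can move to 26, which is L ⇒ W
n=28: can move to 14, which is L ⇒ W
n=29: can move to 0, which is L ⇒ W
n=30: can move to 20, which is L ⇒ W
n=31: can move to 0, which is L ⇒ W
n=32: moves to 16(W), 24(W), 28(W), 30(W), 31(W); every one is W ⇒ L
n=33: can move to 32, which is L ⇒ W
n=34: can move to 32, which is L ⇒ W
n=35: moves to 28(W), 30(W), 34(W); every one is W ⇒ L
n=36: can move to 32, which is L ⇒ W
The starting position 36 is W: Player 1 should move to 32, handing over an L position.

Player 1 wins.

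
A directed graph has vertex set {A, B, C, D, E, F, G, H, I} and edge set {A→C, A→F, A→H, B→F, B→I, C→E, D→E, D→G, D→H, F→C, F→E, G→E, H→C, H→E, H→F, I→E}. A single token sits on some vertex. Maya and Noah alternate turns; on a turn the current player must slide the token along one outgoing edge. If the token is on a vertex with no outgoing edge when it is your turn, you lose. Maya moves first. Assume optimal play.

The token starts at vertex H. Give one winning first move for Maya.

Move to E.

Label each position W (a win for the player to move) or L (a loss). A position with no legal move is L; any other position is W exactly when some move reaches an L, and L when every move reaches a W.
Every edge goes from a vertex to one that appears earlier in the order E, C, F, I, H, G, A, B, D, so processing vertices in that order labels each vertex after all of its successors.
E: no outgoing edge → L
C: can move to E, which is L ⇒ W
F: can move to E, which is L ⇒ W
I: can move to E, which is L ⇒ W
H: can move to E, which is L ⇒ W
G: can move to E, which is L ⇒ W
A: moves to H(W), F(W), C(W); every one is W ⇒ L
B: moves to I(W), F(W); every one is W ⇒ L
D: can move to E, which is L ⇒ W
From H, the L positions reachable in one move are: E.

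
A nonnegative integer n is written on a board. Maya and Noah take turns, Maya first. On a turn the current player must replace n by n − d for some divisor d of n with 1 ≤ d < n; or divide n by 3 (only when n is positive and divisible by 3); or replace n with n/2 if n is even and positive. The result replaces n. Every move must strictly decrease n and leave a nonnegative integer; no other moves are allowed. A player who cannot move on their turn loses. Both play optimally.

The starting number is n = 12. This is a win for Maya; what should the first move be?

Move to 4.

Build the W/L table. Terminal = L. A non-terminal position is W if it has a move to some L; otherwise it is L.
n=0: no move → L
n=1: no move → L
n=2: reaches L-position 1 → W
n=3: reaches L-position 1 → W
n=4: only reaches 2(W), 3(W), all W → L
n=5: reaches L-position 4 → W
n=6: reaches L-position 4 → W
n=7: only reaches 6(W), which is W → L
n=8: reaches L-position 4 → W
n=9: only reaches 3(W), 6(W), 8(W), all W → L
n=10: reaches L-position 9 → W
n=11: only reaches 10(W), which is W → L
n=12: reaches L-position 4 → W
From 12, the L positions reachable in one move are: 4, 9, 11. Any move reaching one of these is winning.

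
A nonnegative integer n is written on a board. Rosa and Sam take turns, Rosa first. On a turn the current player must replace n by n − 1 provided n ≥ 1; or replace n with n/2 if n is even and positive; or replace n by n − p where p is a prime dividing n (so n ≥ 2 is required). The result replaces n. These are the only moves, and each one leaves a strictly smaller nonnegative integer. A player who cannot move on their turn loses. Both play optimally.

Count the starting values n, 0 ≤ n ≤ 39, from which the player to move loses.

Classify positions by backward induction: terminal positions (no move available) are L. From any other position, the mover wins iff some move reaches an L.
n=0: no move → L
n=1: W (go to 0, an L position)
n=2: W (go to 0, an L position)
n=3: W (go to 0, an L position)
n=4: L (options 2(W), 3(W) are all W)
n=5: W (go to 0, an L position)
n=6: W (go to 4, an L position)
n=7: W (go to 0, an L position)
n=8: W (go to 4, an L position)
n=9: L (options 6(W), 8(W) are all W)
n=10: W (go to 9, an L position)
n=11: W (go to 0, an L position)
n=12: W (go to 9, an L position)
n=13: W (go to 0, an L position)
n=14: L (options 7(W), 12(W), 13(W) are all W)
n=15: W (go to 14, an L position)
n=16: W (go to 14, an L position)
n=17: W (go to 0, an L position)
n=18: W (go to 9, an L position)
n=19: W (go to 0, an L position)
n=20: L (options 10(W), 15(W), 18(W), 19(W) are all W)
n=21: W (go to 14, an L position)
n=22: W (go to 20, an L position)
n=23: W (go to 0, an L position)
n=24: L (options 12(W), 21(W), 22(W), 23(W) are all W)
n=25: W (go to 20, an L position)
n=26: W (go to 24, an L position)
n=27: W (go to 24, an L position)
n=28: W (go to 14, an L position)
n=29: W (go to 0, an L position)
n=30: L (options 15(W), 25(W), 27(W), 28(W), 29(W) are all W)
n=31: W (go to 0, an L position)
n=32: W (go to 30, an L position)
n=33: W (go to 30, an L position)
n=34: L (options 17(W), 32(W), 33(W) are all W)
n=35: W (go to 30, an L position)
n=36: W (go to 34, an L position)
n=37: W (go to 0, an L position)
n=38: L (options 19(W), 36(W), 37(W) are all W)
n=39: W (go to 38, an L position)
L entries with 0 ≤ n ≤ 39: n = 0, 4, 9, 14, 20, 24, 30, 34, 38; that makes 9.

9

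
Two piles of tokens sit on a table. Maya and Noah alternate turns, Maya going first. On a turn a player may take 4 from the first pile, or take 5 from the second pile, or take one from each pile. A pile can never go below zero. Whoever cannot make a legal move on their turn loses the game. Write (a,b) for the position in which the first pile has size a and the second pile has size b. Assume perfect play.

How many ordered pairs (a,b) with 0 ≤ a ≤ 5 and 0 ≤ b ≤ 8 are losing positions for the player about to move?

26

Use the standard recursion: the mover loses at a terminal position; elsewhere, the mover wins exactly when some move hands the opponent an L position.
Every move lowers a or b (never raises either), so fill the grid row by row in increasing a, and left to right within a row: each cell's successors are then already labelled.
      b=0  b=1  b=2  b=3  b=4  b=5  b=6  b=7  b=8
a=0:    L    L    L    L    L    W    W    W    W
a=1:    L    W    W    W    W    W    L    L    L
a=2:    L    W    L    L    L    W    L    W    W
a=3:    L    W    L    W    W    W    L    W    L
a=4:    W    W    W    W    W    L    L    W    L
a=5:    W    L    L    L    L    L    W    W    W
Cells with no legal move (terminal, hence L): (0,0), (0,1), (0,2), (0,3), (0,4), (1,0), (2,0), (3,0).
The remaining L cells, each justified by listing all of its moves:
(1,6): L (options (1,1)(W), (0,5)(W) are all W)
(1,7): L (options (1,2)(W), (0,6)(W) are all W)
(1,8): L (options (1,3)(W), (0,7)(W) are all W)
(2,2): L (sole option (1,1)(W) is W)
(2,3): L (sole option (1,2)(W) is W)
(2,4): L (sole option (1,3)(W) is W)
(2,6): L (options (2,1)(W), (1,5)(W) are all W)
(3,2): L (sole option (2,1)(W) is W)
(3,6): L (options (3,1)(W), (2,5)(W) are all W)
(3,8): L (options (3,3)(W), (2,7)(W) are all W)
(4,5): L (options (0,5)(W), (4,0)(W), (3,4)(W) are all W)
(4,6): L (options (0,6)(W), (4,1)(W), (3,5)(W) are all W)
(4,8): L (options (0,8)(W), (4,3)(W), (3,7)(W) are all W)
(5,1): L (options (1,1)(W), (4,0)(W) are all W)
(5,2): L (options (1,2)(W), (4,1)(W) are all W)
(5,3): L (options (1,3)(W), (4,2)(W) are all W)
(5,4): L (options (1,4)(W), (4,3)(W) are all W)
(5,5): L (options (1,5)(W), (5,0)(W), (4,4)(W) are all W)
Every other cell has at least one move into one of the L cells above, so it is W.
L cells per row: a=0: 5, a=1: 4, a=2: 5, a=3: 4, a=4: 3, a=5: 5; total 26.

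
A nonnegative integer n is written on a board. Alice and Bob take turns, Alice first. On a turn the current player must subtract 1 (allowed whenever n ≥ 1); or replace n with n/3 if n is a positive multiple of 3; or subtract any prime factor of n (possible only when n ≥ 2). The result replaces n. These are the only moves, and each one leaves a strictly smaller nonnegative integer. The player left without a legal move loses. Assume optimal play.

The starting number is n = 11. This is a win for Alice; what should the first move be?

Build the W/L table. Terminal = L. A non-terminal position is W if it has a move to some L; otherwise it is L.
n=0: no move → L
n=1: reaches L-position 0 → W
n=2: reaches L-position 0 → W
n=3: reaches L-position 0 → W
n=4: only reaches 2(W), 3(W), all W → L
n=5: reaches L-position 0 → W
n=6: reaches L-position 4 → W
n=7: reaches L-position 0 → W
n=8: only reaches 6(W), 7(W), all W → L
n=9: reaches L-position 8 → W
n=10: reaches L-position 8 → W
n=11: reaches L-position 0 → W
From 11, the L positions reachable in one move are: 0.

Move to 0.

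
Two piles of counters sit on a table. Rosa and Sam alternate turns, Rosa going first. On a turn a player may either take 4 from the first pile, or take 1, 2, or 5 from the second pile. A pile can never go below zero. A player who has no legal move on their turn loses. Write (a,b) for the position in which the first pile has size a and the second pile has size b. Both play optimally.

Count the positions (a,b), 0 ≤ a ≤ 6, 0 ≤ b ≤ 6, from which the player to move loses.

18

Work bottom-up. With no move the player to move loses. Otherwise the position is W if at least one move leads to an L position for the opponent, and L if every move leads to a W.
Every move lowers a or b (never raises either), so fill the grid row by row in increasing a, and left to right within a row: each cell's successors are then already labelled.
      b=0  b=1  b=2  b=3  b=4  b=5  b=6
a=0:    L    W    W    L    W    W    L
a=1:    L    W    W    L    W    W    L
a=2:    L    W    W    L    W    W    L
a=3:    L    W    W    L    W    W    L
a=4:    W    L    W    W    L    W    W
a=5:    W    L    W    W    L    W    W
a=6:    W    L    W    W    L    W    W
Cells with no legal move (terminal, hence L): (0,0), (1,0), (2,0), (3,0).
The remaining L cells, each justified by listing all of its moves:
(0,3): moves to (0,2)(W), (0,1)(W); every one is W ⇒ L
(0,6): moves to (0,5)(W), (0,4)(W), (0,1)(W); every one is W ⇒ L
(1,3): moves to (1,2)(W), (1,1)(W); every one is W ⇒ L
(1,6): moves to (1,5)(W), (1,4)(W), (1,1)(W); every one is W ⇒ L
(2,3): moves to (2,2)(W), (2,1)(W); every one is W ⇒ L
(2,6): moves to (2,5)(W), (2,4)(W), (2,1)(W); every one is W ⇒ L
(3,3): moves to (3,2)(W), (3,1)(W); every one is W ⇒ L
(3,6): moves to (3,5)(W), (3,4)(W), (3,1)(W); every one is W ⇒ L
(4,1): moves to (0,1)(W), (4,0)(W); every one is W ⇒ L
(4,4): moves to (0,4)(W), (4,3)(W), (4,2)(W); every one is W ⇒ L
(5,1): moves to (1,1)(W), (5,0)(W); every one is W ⇒ L
(5,4): moves to (1,4)(W), (5,3)(W), (5,2)(W); every one is W ⇒ L
(6,1): moves to (2,1)(W), (6,0)(W); every one is W ⇒ L
(6,4): moves to (2,4)(W), (6,3)(W), (6,2)(W); every one is W ⇒ L
Every other cell has at least one move into one of the L cells above, so it is W.
L cells per row: a=0: 3, a=1: 3, a=2: 3, a=3: 3, a=4: 2, a=5: 2, a=6: 2; total 18.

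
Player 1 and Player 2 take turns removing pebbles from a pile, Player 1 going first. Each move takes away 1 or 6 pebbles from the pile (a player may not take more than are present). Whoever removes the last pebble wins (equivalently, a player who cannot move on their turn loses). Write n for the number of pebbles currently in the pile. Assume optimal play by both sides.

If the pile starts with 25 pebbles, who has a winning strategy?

Build the W/L table. Terminal = L. A non-terminal position is W if it has a move to some L; otherwise it is L.
n=0: no move → L
n=1: W (go to 0, an L position)
n=2: L (sole option 1(W) is W)
n=3: W (go to 2, an L position)
n=4: L (sole option 3(W) is W)
n=5: W (go to 4, an L position)
n=6: W (go to 0, an L position)
n=7: L (options 6(W), 1(W) are all W)
n=8: W (go to 7, an L position)
n=9: L (options 8(W), 3(W) are all W)
n=10: W (go to 9, an L position)
n=11: L (options 10(W), 5(W) are all W)
n=12: W (go to 11, an L position)
n=13: W (go to 7, an L position)
n=14: L (options 13(W), 8(W) are all W)
n=15: W (go to 14, an L position)
n=16: L (options 15(W), 10(W) are all W)
n=17: W (go to 16, an L position)
n=18: L (options 17(W), 12(W) are all W)
n=19: W (go to 18, an L position)
n=20: W (go to 14, an L position)
n=21: L (options 20(W), 15(W) are all W)
n=22: W (go to 21, an L position)
n=23: L (options 22(W), 17(W) are all W)
n=24: W (go to 23, an L position)
n=25: L (options 24(W), 19(W) are all W)
The starting position 25 is L: whatever Player 1 does, the opponent receives a W position.

Player 2 wins.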